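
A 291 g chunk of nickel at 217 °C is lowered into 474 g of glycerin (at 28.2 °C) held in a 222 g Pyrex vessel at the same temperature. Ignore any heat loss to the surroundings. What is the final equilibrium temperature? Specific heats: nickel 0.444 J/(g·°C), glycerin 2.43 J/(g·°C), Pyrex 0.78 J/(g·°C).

With ΣQ=0 the equilibrium temperature is the m·c-weighted mean:
T_f = (129.2×217 + 1151.8×28.2 + 173.16×28.2) / (129.2 + 1151.8 + 173.16)
    = 65402 / 1454.2 ≈ 44.97 °C

T_f ≈ 45.0 °C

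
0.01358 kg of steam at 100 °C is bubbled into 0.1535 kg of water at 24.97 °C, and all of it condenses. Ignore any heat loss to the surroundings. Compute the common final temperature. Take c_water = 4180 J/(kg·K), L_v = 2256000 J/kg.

T_f ≈ 74.9 °C

Taking heat into each body as positive, Σ m c ΔT = 0:
steam→water at 100 °C releases m L_v = 0.01358×2256000 = 30636
  condensate cools 100→T: 0.01358×4180×(T − 100) = 56.76(T − 100)
  original water: 641.63(T − 24.97)
698.39 T = 30636 + 5676.4 + 16022 = 52334
T ≈ 74.94 °C (< 100 °C, so full condensation is consistent).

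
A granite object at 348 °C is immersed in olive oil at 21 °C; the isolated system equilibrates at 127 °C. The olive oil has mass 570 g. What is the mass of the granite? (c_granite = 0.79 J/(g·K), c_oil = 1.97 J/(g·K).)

m ≈ 682 g

|Q_granite| = |Q_oil|:
m·0.79·(348 − 127) = 570·1.97·(127 − 21)
174.59 m = 119027  ⇒  m ≈ 681.8 g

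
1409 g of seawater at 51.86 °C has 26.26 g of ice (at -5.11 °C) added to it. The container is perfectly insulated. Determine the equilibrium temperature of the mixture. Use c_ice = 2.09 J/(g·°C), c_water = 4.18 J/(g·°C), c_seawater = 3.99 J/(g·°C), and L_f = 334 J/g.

Heat gained plus heat lost sum to zero:
warm ice to 0 °C: 26.26×2.09×(0 − (-5.11)) = 280.45
  fusion: m_ice L_f = 26.26×334 = 8770.8
  warm the meltwater: 109.77 T
  seawater cools: 1409×3.99×(T − 51.86) = 5621.9(T − 51.86)
5731.7 T = 291552 − 9051.3 = 282501
T ≈ 49.29 °C — above 0 °C, consistent with complete melting.

T_f ≈ 49.3 °C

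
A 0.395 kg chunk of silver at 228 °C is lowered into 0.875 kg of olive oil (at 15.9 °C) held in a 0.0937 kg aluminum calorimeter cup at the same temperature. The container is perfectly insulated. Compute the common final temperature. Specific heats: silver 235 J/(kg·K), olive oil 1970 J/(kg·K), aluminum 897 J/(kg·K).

T_f ≈ 26.3 °C

Net heat exchanged in the isolated system is zero:
0.395×235×(T − 228) + 0.875×1970×(T − 15.9) + 0.0937×897×(T − 15.9) = 0
(92.83 + 1723.8 + 84.05) T = 92.83×228 + 1723.8×15.9 + 84.05×15.9
T = 49908 / 1900.6 = 26.3 °C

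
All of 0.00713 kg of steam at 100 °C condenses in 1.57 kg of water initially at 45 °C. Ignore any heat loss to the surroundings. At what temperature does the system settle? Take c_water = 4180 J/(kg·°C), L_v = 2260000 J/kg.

T_f ≈ 47.7 °C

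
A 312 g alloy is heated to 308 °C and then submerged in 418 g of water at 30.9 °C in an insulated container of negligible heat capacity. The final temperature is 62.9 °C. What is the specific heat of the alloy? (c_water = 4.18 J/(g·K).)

c ≈ 0.731 J/(g·K)

Heat gained plus heat lost sum to zero:
312×c×(62.9 − 308) + 418×4.18×(62.9 − 30.9) = 0
-76471 c = -55912
c = -55912/-76471 ≈ 0.7311 J/(g·K)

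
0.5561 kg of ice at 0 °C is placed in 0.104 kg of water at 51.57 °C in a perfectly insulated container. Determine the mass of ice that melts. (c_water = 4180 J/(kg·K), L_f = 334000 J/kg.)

m_melted ≈ 0.0671 kg

Cooling the water to 0 °C releases 0.104·4180·51.57 = 22419 J.
To melt every bit of ice: 0.5561·334000 = 185737 J.
That's not enough to melt it all — equilibrium is at 0 °C with ice remaining.
m_melt = 22419 / L_f = 0.06712 kg.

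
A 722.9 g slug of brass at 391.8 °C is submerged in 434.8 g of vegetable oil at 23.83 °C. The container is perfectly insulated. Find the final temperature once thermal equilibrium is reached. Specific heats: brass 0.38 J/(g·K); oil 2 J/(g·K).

Setting the total heat transfer to zero:
722.9*0.38*(T − 391.8) + 434.8*2*(T − 23.83) = 0
274.7(T − 391.8) + 869.6(T − 23.83) = 0
(274.7 + 869.6) T = 274.7*391.8 + 869.6*23.83
T ≈ 112.17 °C

T_f ≈ 112.2 °C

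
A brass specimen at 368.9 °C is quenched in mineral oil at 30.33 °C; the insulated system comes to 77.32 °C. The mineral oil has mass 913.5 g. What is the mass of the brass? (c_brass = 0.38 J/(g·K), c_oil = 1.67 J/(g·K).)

m ≈ 647 g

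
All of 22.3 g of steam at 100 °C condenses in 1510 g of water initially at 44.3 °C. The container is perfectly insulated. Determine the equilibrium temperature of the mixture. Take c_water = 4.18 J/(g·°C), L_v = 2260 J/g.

T_f ≈ 53.0 °C

Sum of m c ΔT and latent-heat terms is zero:
condense steam: −22.3×2260 = −50398; condensate cools 100→T: 22.3×4.18×(T − 100) = 93.21(T − 100); original water: 6311.8(T − 44.3)
6405 T = 50398 + 9321.4 + 279613 = 339332
T ≈ 52.98 °C (< 100 °C, so full condensation is consistent).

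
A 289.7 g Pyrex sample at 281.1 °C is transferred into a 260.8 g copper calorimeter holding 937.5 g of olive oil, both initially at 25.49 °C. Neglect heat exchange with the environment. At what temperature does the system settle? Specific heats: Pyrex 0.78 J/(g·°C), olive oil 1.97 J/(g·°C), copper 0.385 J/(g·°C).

Conservation of energy gives ΣQ = 0:
289.7×0.78×(T − 281.1) + 937.5×1.97×(T − 25.49) + 260.8×0.385×(T − 25.49) = 0
225.97(T − 281.1) + 1846.9(T − 25.49) + 100.41(T − 25.49) = 0
(225.97 + 1846.9 + 100.41) T = 225.97×281.1 + 1846.9×25.49 + 100.41×25.49
T = 113155/2173.2 ≈ 52.07 °C

T_f ≈ 52.1 °C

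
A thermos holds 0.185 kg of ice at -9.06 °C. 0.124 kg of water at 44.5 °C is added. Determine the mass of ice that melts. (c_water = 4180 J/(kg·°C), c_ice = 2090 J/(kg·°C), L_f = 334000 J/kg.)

m_melted ≈ 0.0586 kg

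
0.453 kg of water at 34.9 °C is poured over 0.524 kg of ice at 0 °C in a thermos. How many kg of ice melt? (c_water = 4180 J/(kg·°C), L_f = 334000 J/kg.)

m_melted ≈ 0.198 kg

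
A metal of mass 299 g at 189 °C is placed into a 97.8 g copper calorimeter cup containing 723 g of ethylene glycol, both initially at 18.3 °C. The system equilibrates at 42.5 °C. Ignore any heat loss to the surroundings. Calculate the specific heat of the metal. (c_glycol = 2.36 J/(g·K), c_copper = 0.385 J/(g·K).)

Taking heat into each body as positive, Σ m c ΔT = 0:
299×c×(42.5 − 189) + 723×2.36×(42.5 − 18.3) + 97.8×0.385×(42.5 − 18.3) = 0
-43804 c = -42203
c = -42203/-43804 ≈ 0.9635 J/(g·K)

c ≈ 0.963 J/(g·K)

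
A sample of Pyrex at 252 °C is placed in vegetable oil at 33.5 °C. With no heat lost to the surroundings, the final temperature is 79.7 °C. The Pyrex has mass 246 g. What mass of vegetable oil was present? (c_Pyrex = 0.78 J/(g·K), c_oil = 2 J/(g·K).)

Setting the total heat transfer to zero:
246·0.78·(79.7 − 252) + m·2·(79.7 − 33.5) = 0
92.4 m = 33061
m = 33061/92.4 ≈ 357.8 g

m ≈ 358 g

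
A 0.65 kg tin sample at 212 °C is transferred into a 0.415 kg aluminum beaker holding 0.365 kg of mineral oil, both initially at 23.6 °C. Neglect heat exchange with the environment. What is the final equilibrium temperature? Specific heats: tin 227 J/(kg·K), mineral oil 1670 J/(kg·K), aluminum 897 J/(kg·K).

With ΣQ=0 the equilibrium temperature is the m·c-weighted mean:
T_f = (147.55×212 + 609.55×23.6 + 372.25×23.6) / (147.55 + 609.55 + 372.25)
    = 54451 / 1129.4 ≈ 48.21 °C

T_f ≈ 48.2 °C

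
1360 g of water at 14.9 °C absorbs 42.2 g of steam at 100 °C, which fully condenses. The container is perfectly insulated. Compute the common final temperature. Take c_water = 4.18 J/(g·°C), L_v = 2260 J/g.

Net heat exchanged in the isolated system is zero:
steam→water at 100 °C releases m L_v = 42.2×2260 = 95372; condensed water 100 °C→T: 176.4(T − 100); original water: 5684.8(T − 14.9)
5861.2 T = 95372 + 17640 + 84704 = 197715
T ≈ 33.73 °C — below 100 °C, confirming all the steam condensed.

T_f ≈ 33.7 °C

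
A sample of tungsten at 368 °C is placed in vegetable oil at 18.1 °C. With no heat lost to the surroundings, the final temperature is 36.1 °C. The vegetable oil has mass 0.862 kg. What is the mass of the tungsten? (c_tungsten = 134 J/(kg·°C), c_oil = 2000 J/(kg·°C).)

m ≈ 0.698 kg

Net heat exchanged in the isolated system is zero:
m·134·(36.1 − 368) + 0.862·2000·(36.1 − 18.1) = 0
-44475 m = -31032
m = -31032/-44475 ≈ 0.6977 kg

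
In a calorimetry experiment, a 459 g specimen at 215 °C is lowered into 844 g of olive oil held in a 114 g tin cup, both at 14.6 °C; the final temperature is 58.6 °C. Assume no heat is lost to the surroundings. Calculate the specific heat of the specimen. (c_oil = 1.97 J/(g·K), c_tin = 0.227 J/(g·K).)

c ≈ 1.03 J/(g·K)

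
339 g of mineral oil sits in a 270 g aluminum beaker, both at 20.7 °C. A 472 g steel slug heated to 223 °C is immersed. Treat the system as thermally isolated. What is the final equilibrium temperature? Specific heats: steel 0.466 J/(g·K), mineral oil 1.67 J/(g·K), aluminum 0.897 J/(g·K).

With ΣQ=0 the equilibrium temperature is the m·c-weighted mean:
T_f = (219.95*223 + 566.13*20.7 + 242.19*20.7) / (219.95 + 566.13 + 242.19)
    = 65782 / 1028.3 ≈ 63.97 °C

T_f ≈ 64.0 °C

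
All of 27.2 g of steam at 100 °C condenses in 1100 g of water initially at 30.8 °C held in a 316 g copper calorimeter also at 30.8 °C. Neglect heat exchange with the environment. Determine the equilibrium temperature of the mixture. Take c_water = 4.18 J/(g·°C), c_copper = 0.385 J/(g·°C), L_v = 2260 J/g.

T_f ≈ 45.1 °C

Let T be the final temperature. ΣQ_i = 0:
latent heat released on condensation: 27.2×2260 = 61472; condensed water 100 °C→T: 113.7(T − 100); water warms: 1100×4.18×(T − 30.8) = 4598(T − 30.8); cup: 121.66(T − 30.8)
4833.4 T = 61472 + 11370 + 145366 = 218207
T ≈ 45.15 °C — below 100 °C, confirming all the steam condensed.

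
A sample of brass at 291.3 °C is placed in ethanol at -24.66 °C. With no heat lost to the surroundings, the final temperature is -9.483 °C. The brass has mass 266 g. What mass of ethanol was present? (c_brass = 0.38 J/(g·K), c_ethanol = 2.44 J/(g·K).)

Let T be the final temperature. ΣQ_i = 0:
266×0.38×(-9.483 − 291.3) + m×2.44×(-9.483 − (-24.66)) = 0
37.03 m = 30403
m = 30403/37.03 ≈ 821 g

m ≈ 821 g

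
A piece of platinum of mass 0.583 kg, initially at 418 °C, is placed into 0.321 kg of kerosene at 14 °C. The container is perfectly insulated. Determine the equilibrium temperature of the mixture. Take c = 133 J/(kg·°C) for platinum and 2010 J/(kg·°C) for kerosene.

T_f ≈ 57.3 °C

Setting the total heat transfer to zero:
0.583·133·(T − 418) + 0.321·2010·(T − 14) = 0
722.75 T = 41444
T = 41444 / 722.75 = 57.3 °C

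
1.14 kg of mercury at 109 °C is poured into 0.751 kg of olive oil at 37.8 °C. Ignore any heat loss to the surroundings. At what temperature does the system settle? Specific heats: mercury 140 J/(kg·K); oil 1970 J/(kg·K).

T_f ≈ 44.7 °C

T_f = Σ m_i c_i T_i / Σ m_i c_i:
T_f = (159.6·109 + 1479.5·37.8) / (159.6 + 1479.5)
    = 73320 / 1639.1 ≈ 44.73 °C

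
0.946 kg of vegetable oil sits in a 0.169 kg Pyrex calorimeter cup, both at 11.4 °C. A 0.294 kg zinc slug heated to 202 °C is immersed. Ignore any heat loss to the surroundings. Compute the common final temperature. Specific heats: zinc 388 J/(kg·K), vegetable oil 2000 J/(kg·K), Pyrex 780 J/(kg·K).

Setting the total heat transfer to zero:
0.294·388·(T − 202) + 0.946·2000·(T − 11.4) + 0.169·780·(T − 11.4) = 0
114.07(T − 202) + 1892(T − 11.4) + 131.82(T − 11.4) = 0
2137.9 T = 46114
T = 46114 / 2137.9 = 21.6 °C

T_f ≈ 21.6 °C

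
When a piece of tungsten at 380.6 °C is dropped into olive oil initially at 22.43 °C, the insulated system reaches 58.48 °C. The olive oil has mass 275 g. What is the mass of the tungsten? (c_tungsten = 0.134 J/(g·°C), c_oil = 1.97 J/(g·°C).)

m ≈ 452 g

Heat lost by the tungsten = heat gained by the oil:
m·0.134·(380.6 − 58.48) = 275·1.97·(58.48 − 22.43)
43.16 m = 19530  ⇒  m ≈ 452.5 g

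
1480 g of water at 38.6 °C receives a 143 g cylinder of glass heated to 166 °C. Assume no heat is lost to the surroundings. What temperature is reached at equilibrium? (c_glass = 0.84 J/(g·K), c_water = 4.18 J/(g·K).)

Heat lost by the glass equals heat gained by the water:
143×0.84×(166 − T) = 1480×4.18×(T − 38.6)
120.12(166 − T) = 6186.4(T − 38.6)
6306.5 T = 258735  ⇒  T ≈ 41.03 °C

T_f ≈ 41.0 °C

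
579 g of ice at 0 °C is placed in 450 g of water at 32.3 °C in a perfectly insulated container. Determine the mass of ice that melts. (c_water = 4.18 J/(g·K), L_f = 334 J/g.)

m_melted ≈ 182 g

Water can give up m c ΔT = 450×4.18×32.3 = 60756 J before reaching 0 °C.
To melt every bit of ice: 579×334 = 193386 J.
That's not enough to melt it all — equilibrium is at 0 °C with ice remaining.
m_melt = 60756 / L_f = 181.9 g.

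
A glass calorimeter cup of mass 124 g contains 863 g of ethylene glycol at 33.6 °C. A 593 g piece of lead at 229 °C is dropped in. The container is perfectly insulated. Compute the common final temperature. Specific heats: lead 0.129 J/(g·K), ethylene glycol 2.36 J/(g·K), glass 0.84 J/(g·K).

T_f ≈ 40.3 °C

Heat gained plus heat lost sum to zero:
593*0.129*(T − 229) + 863*2.36*(T − 33.6) + 124*0.84*(T − 33.6) = 0
76.5(T − 229) + 2036.7(T − 33.6) + 104.16(T − 33.6) = 0
2217.3 T = 89450
T = 89450 / 2217.3 = 40.3 °C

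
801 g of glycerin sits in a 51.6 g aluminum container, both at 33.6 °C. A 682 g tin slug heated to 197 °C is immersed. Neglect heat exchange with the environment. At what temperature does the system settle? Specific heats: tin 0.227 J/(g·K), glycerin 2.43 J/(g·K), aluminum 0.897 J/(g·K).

T_f ≈ 45.4 °C

Conservation of energy gives ΣQ = 0:
682*0.227*(T − 197) + 801*2.43*(T − 33.6) + 51.6*0.897*(T − 33.6) = 0
154.81(T − 197) + 1946.4(T − 33.6) + 46.29(T − 33.6) = 0
2147.5 T = 97454
T = 97454 / 2147.5 = 45.4 °C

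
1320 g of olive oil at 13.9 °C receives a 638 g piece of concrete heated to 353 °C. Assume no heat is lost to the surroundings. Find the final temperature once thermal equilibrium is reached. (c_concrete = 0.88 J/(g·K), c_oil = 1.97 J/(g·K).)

T_f ≈ 74.1 °C

T_f = Σ m_i c_i T_i / Σ m_i c_i:
T_f = (561.44×353 + 2600.4×13.9) / (561.44 + 2600.4)
    = 234334 / 3161.8 ≈ 74.11 °C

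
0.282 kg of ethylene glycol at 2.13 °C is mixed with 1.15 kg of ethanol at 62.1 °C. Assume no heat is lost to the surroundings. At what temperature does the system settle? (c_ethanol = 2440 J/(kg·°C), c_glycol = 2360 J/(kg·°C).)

Net heat exchanged in the isolated system is zero:
1.15·2440·(T − 62.1) + 0.282·2360·(T − 2.13) = 0
2806(T − 62.1) + 665.52(T − 2.13) = 0
3471.5 T = 175670
T = 175670/3471.5 ≈ 50.60 °C

T_f ≈ 50.6 °C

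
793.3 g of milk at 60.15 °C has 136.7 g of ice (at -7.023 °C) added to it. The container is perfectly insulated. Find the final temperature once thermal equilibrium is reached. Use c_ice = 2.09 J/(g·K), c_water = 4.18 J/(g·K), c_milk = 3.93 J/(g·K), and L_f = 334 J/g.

Energy balance with sensible and latent terms:
warm ice to 0 °C: 136.7×2.09×(0 − (-7.023)) = 2006.5; latent heat to melt: 136.7×334 = 45658; warm the meltwater: 571.41 T; milk: 3117.7(T − 60.15)
3689.1 T = 187528 − 47664 = 139863
T ≈ 37.91 °C (positive, so assuming full melt was valid).

T_f ≈ 37.9 °C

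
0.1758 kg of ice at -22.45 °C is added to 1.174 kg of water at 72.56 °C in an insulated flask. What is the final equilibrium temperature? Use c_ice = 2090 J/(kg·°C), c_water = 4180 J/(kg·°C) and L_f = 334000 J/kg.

T_f ≈ 51.2 °C

Conservation of energy gives ΣQ = 0:
warm ice to 0 °C: 0.1758×2090×(0 − (-22.45)) = 8248.6
  latent heat to melt: 0.1758×334000 = 58717
  meltwater 0→T: 0.1758×4180×T = 734.84 T
  water: 4907.3(T − 72.56)
5642.2 T = 356075 − 66966 = 289109
T ≈ 51.24 °C — above 0 °C, consistent with complete melting.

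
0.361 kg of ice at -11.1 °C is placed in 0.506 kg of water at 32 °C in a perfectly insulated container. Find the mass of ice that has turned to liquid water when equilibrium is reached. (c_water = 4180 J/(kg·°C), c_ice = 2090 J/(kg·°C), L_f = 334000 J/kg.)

m_melted ≈ 0.178 kg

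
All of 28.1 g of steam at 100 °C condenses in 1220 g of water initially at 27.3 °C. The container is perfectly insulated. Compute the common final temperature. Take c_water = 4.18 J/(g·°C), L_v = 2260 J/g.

T_f ≈ 41.1 °C

Sum of m c ΔT and latent-heat terms is zero:
latent heat released on condensation: 28.1×2260 = 63506
  condensed water 100 °C→T: 117.46(T − 100)
  original water: 5099.6(T − 27.3)
5217.1 T = 63506 + 11746 + 139219 = 214471
T ≈ 41.11 °C, under the boiling point, so the assumption holds.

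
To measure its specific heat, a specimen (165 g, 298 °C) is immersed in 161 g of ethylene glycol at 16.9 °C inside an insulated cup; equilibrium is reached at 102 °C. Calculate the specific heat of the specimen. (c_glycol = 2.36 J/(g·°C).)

c ≈ 1 J/(g·°C)

Heat lost by the specimen = heat gained by the glycol:
165×c×(298 − 102) = 161×2.36×(102 − 16.9)
32340 c = 32335  ⇒  c ≈ 0.9998 J/(g·°C)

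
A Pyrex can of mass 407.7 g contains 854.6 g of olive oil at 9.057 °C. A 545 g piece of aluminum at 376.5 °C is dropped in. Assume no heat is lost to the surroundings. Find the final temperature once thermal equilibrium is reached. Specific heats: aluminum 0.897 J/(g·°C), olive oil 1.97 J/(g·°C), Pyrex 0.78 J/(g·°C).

T_f = Σ m_i c_i T_i / Σ m_i c_i:
T_f = (488.87·376.5 + 1683.6·9.057 + 318.01·9.057) / (488.87 + 1683.6 + 318.01)
    = 202186 / 2490.4 ≈ 81.19 °C

T_f ≈ 81.2 °C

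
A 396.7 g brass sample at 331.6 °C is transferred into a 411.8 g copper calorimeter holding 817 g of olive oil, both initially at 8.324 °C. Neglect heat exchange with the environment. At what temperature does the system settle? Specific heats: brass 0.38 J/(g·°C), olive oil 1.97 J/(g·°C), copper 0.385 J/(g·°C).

T_f ≈ 33.7 °C

T_f = Σ m_i c_i T_i / Σ m_i c_i:
T_f = (150.75·331.6 + 1609.5·8.324 + 158.54·8.324) / (150.75 + 1609.5 + 158.54)
    = 64704 / 1918.8 ≈ 33.72 °C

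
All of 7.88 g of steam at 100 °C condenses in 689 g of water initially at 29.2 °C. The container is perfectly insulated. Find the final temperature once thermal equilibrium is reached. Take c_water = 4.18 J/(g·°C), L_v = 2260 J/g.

T_f ≈ 36.1 °C

Net heat exchanged in the isolated system is zero:
condense steam: −7.88×2260 = −17809; condensate cools 100→T: 7.88×4.18×(T − 100) = 32.94(T − 100); water warms: 689×4.18×(T − 29.2) = 2880(T − 29.2)
2913 T = 17809 + 3293.8 + 84097 = 105199
T ≈ 36.11 °C, under the boiling point, so the assumption holds.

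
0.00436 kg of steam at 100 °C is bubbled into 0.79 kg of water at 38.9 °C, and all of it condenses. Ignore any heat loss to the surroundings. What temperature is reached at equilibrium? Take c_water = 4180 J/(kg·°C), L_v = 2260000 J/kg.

T_f ≈ 42.2 °C

Net heat exchanged in the isolated system is zero:
condense steam: −0.00436×2260000 = −9853.6
  condensate cools 100→T: 0.00436×4180×(T − 100) = 18.22(T − 100)
  water warms: 0.79×4180×(T − 38.9) = 3302.2(T − 38.9)
3320.4 T = 9853.6 + 1822.5 + 128456 = 140132
T ≈ 42.20 °C — below 100 °C, confirming all the steam condensed.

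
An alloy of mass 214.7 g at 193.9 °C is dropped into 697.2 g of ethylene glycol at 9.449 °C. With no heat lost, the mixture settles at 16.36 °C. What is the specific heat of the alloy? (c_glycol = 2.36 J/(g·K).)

Heat lost by the alloy = heat gained by the glycol:
214.7·c·(193.9 − 16.36) = 697.2·2.36·(16.36 − 9.449)
38118 c = 11371  ⇒  c ≈ 0.2983 J/(g·K)

c ≈ 0.298 J/(g·K)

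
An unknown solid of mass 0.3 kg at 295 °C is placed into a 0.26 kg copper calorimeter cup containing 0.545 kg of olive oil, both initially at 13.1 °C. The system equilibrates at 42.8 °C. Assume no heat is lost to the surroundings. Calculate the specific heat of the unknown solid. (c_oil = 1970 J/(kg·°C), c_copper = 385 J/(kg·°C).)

Energy conservation, ΣQ = 0:
0.3×c×(42.8 − 295) + 0.545×1970×(42.8 − 13.1) + 0.26×385×(42.8 − 13.1) = 0
-75.66 c = -34860
c = -34860/-75.66 ≈ 460.8 J/(kg·°C)

c ≈ 461 J/(kg·°C)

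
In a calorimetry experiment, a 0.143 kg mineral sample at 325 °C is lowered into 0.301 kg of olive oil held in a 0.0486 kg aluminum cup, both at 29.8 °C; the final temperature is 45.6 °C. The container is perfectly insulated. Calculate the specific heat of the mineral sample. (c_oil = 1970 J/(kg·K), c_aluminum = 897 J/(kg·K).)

Conservation of energy gives ΣQ = 0:
0.143·c·(45.6 − 325) + 0.301·1970·(45.6 − 29.8) + 0.0486·897·(45.6 − 29.8) = 0
-39.95 c = -10058
c = -10058/-39.95 ≈ 251.7 J/(kg·K)

c ≈ 252 J/(kg·K)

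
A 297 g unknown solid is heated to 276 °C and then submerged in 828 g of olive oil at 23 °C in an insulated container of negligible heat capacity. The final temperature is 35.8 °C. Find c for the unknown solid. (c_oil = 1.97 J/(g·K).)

c ≈ 0.293 J/(g·K)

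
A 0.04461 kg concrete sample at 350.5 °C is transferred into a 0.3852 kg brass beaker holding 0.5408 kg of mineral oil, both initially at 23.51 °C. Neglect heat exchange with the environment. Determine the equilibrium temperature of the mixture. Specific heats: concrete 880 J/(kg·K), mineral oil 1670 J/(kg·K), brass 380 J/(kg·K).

T_f ≈ 35.3 °C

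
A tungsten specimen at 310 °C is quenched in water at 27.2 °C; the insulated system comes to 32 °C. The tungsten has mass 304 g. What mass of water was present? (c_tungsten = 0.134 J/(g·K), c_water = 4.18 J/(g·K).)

m ≈ 564 g

Heat lost by the tungsten = heat gained by the water:
304·0.134·(310 − 32) = m·4.18·(32 − 27.2)
20.06 m = 11325  ⇒  m ≈ 564.4 g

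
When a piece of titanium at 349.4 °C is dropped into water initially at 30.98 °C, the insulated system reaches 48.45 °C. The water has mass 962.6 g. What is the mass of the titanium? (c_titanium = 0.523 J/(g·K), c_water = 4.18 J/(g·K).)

m ≈ 447 g

Heat lost by the titanium = heat gained by the water:
m×0.523×(349.4 − 48.45) = 962.6×4.18×(48.45 − 30.98)
157.4 m = 70293  ⇒  m ≈ 446.6 g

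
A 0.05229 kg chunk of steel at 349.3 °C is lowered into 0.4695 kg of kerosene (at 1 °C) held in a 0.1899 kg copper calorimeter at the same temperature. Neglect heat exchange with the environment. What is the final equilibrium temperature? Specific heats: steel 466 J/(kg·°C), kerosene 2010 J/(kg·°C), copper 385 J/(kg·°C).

Net heat exchanged in the isolated system is zero:
0.05229×466×(T − 349.3) + 0.4695×2010×(T − 1) + 0.1899×385×(T − 1) = 0
24.37(T − 349.3) + 943.69(T − 1) + 73.11(T − 1) = 0
1041.2 T = 9528.2
T = 9528.2/1041.2 ≈ 9.15 °C

T_f ≈ 9.2 °C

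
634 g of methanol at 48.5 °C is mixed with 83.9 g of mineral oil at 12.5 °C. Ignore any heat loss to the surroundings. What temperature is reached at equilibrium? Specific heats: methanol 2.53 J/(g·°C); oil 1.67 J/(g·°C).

T_f ≈ 45.6 °C

T_f is the heat-capacity-weighted average of the initial temperatures:
T_f = (1604×48.5 + 140.11×12.5) / (1604 + 140.11)
    = 79546 / 1744.1 ≈ 45.61 °C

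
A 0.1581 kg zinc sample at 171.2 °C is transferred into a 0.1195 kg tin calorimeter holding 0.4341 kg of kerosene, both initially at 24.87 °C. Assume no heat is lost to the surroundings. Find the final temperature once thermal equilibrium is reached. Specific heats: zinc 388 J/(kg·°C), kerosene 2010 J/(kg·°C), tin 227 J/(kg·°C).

T_f ≈ 34.2 °C

Taking heat into each body as positive, Σ m c ΔT = 0:
0.1581·388·(T − 171.2) + 0.4341·2010·(T − 24.87) + 0.1195·227·(T − 24.87) = 0
(61.34 + 872.54 + 27.13) T = 61.34·171.2 + 872.54·24.87 + 27.13·24.87
T = 32877/961.01 ≈ 34.21 °C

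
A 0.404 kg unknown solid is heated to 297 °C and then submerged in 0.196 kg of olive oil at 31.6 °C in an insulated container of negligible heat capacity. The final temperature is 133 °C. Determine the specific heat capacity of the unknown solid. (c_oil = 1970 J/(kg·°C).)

m_s c (T_s − T_f) = m_oil c_oil (T_f − T_0):
0.404·c·(297 − 133) = 0.196·1970·(133 − 31.6)
66.26 c = 39153  ⇒  c ≈ 590.9 J/(kg·°C)

c ≈ 591 J/(kg·°C)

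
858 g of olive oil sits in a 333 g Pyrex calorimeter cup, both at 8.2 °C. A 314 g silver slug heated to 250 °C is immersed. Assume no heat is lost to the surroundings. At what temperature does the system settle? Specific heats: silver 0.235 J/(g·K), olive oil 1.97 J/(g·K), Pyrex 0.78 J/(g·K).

Net heat exchanged in the isolated system is zero:
314*0.235*(T − 250) + 858*1.97*(T − 8.2) + 333*0.78*(T − 8.2) = 0
73.79(T − 250) + 1690.3(T − 8.2) + 259.74(T − 8.2) = 0
2023.8 T = 34437
T = 34437 / 2023.8 = 17 °C

T_f ≈ 17.0 °C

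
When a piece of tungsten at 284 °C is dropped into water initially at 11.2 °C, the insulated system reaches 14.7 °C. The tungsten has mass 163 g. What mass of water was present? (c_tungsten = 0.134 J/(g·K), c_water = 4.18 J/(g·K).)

m ≈ 402 g

Heat lost by the tungsten = heat gained by the water:
163×0.134×(284 − 14.7) = m×4.18×(14.7 − 11.2)
14.63 m = 5882.1  ⇒  m ≈ 402.1 g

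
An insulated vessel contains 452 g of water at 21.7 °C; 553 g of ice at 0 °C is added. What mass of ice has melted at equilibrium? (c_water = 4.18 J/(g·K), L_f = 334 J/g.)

Heat available from the water dropping to 0 °C: 452×4.18×21.7 = 40999 J.
Melting all 553 g of ice would need 553×334 = 184702 J.
Since 40999 < 184702 J, not all the ice melts; equilibrium is at 0 °C.
m_melt = 40999 / L_f = 122.8 g.

m_melted ≈ 123 g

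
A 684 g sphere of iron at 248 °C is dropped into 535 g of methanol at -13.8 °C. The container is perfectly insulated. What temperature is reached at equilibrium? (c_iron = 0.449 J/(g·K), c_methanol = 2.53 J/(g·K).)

T_f ≈ 34.6 °C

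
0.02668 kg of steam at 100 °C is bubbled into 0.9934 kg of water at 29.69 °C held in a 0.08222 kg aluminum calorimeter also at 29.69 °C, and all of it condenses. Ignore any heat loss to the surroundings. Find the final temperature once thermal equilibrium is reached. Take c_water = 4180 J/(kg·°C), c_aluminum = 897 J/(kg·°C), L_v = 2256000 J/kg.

Sum of m c ΔT and latent-heat terms is zero:
latent heat released on condensation: 0.02668×2256000 = 60190; condensed water 100 °C→T: 111.52(T − 100); water warms: 0.9934×4180×(T − 29.69) = 4152.4(T − 29.69); cup: 73.75(T − 29.69)
4337.7 T = 60190 + 11152 + 125475 = 196817
T ≈ 45.37 °C — below 100 °C, confirming all the steam condensed.

T_f ≈ 45.4 °C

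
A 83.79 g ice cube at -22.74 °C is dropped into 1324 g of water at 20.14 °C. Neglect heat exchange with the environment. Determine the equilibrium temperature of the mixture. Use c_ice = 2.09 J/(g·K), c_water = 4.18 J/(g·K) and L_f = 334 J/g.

T_f ≈ 13.5 °C

Energy conservation, ΣQ = 0:
ice -22.74→0 °C: 83.79·2.09·22.74 = 3982.3
  melt ice: 83.79·334 = 27986
  warm the meltwater: 350.24 T
  water cools: 1324·4.18·(T − 20.14) = 5534.3(T − 20.14)
5884.6 T = 111461 − 31968 = 79493
T ≈ 13.51 °C — above 0 °C, consistent with complete melting.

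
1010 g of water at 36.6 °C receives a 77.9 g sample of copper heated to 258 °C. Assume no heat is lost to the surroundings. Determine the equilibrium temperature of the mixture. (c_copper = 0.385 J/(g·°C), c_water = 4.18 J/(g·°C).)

T_f ≈ 38.2 °C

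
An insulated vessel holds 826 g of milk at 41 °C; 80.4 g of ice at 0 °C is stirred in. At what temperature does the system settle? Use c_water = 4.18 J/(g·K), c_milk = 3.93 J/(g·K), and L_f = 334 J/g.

Energy balance with sensible and latent terms:
latent heat to melt: 80.4×334 = 26854
  meltwater 0→T: 80.4×4.18×T = 336.07 T
  milk: 3246.2(T − 41)
3582.3 T = 133093 − 26854 = 106240
T ≈ 29.66 °C — above 0 °C, consistent with complete melting.

T_f ≈ 29.7 °C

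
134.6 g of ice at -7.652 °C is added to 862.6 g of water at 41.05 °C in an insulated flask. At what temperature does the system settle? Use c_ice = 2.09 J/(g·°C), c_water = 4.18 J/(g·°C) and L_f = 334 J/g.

Heat gained plus heat lost sum to zero:
warm ice to 0 °C: 134.6×2.09×(0 − (-7.652)) = 2152.6; latent heat to melt: 134.6×334 = 44956; warm the meltwater: 562.63 T; water cools: 862.6×4.18×(T − 41.05) = 3605.7(T − 41.05)
4168.3 T = 148013 − 47109 = 100904
T ≈ 24.21 °C. Since T > 0 °C, the all-ice-melts assumption holds.

T_f ≈ 24.2 °C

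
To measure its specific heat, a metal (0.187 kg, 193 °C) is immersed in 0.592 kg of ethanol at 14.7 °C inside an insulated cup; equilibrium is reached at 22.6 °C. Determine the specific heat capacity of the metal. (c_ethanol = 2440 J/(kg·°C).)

c ≈ 358 J/(kg·°C)

Heat gained plus heat lost sum to zero:
0.187·c·(22.6 − 193) + 0.592·2440·(22.6 − 14.7) = 0
-31.86 c = -11411
c = -11411/-31.86 ≈ 358.1 J/(kg·°C)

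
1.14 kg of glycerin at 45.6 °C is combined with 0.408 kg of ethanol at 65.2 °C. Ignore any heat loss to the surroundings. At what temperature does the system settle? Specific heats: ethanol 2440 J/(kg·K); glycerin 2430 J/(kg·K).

T_f ≈ 50.8 °C

T_f = Σ m_i c_i T_i / Σ m_i c_i:
T_f = (995.52*65.2 + 2770.2*45.6) / (995.52 + 2770.2)
    = 191229 / 3765.7 ≈ 50.78 °C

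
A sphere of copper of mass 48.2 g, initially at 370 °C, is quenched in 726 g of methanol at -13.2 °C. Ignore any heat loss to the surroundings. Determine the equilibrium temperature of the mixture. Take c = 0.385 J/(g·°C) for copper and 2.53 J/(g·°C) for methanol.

T_f ≈ -9.4 °C

Net heat exchanged in the isolated system is zero:
48.2*0.385*(T − 370) + 726*2.53*(T − (-13.2)) = 0
(18.56 + 1836.8) T = 18.56*370 + 1836.8*(-13.2)
T = -17379 / 1855.3 = -9.37 °C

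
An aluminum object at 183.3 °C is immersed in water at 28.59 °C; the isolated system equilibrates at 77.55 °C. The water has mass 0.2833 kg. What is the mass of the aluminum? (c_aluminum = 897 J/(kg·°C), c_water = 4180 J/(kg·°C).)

m ≈ 0.611 kg

Let T be the final temperature. ΣQ_i = 0:
m·897·(77.55 − 183.3) + 0.2833·4180·(77.55 − 28.59) = 0
-94858 m = -57978
m = -57978/-94858 ≈ 0.6112 kg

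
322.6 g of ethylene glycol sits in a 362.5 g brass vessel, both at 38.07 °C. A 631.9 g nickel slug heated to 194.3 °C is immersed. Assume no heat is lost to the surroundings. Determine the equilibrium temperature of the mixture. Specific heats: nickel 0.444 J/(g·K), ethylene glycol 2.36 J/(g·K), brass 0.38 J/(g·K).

T_f ≈ 75.2 °C

Conservation of energy gives ΣQ = 0:
631.9*0.444*(T − 194.3) + 322.6*2.36*(T − 38.07) + 362.5*0.38*(T − 38.07) = 0
280.56(T − 194.3) + 761.34(T − 38.07) + 137.75(T − 38.07) = 0
1179.6 T = 88742
T = 88742 / 1179.6 = 75.2 °C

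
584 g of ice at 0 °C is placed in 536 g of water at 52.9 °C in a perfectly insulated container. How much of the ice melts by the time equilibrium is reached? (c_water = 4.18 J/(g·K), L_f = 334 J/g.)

m_melted ≈ 355 g

Water can give up m c ΔT = 536×4.18×52.9 = 118521 J before reaching 0 °C.
Fully melting the ice requires m_ice L_f = 584×334 = 195056 J.
118521 J < 195056 J, so only part of the ice melts and the system sits at 0 °C.
m_melt = 118521 / L_f = 354.9 g.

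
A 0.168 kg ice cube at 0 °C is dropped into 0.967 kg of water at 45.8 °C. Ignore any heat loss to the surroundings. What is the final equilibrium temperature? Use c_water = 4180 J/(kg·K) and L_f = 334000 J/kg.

T_f ≈ 27.2 °C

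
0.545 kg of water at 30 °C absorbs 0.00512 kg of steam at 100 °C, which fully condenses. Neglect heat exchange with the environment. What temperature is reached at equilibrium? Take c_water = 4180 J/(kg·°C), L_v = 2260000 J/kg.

T_f ≈ 35.7 °C

Sum of m c ΔT and latent-heat terms is zero:
condense steam: −0.00512·2260000 = −11571; condensate cools 100→T: 0.00512·4180·(T − 100) = 21.4(T − 100); original water: 2278.1(T − 30)
2299.5 T = 11571 + 2140.2 + 68343 = 82054
T ≈ 35.68 °C (< 100 °C, so full condensation is consistent).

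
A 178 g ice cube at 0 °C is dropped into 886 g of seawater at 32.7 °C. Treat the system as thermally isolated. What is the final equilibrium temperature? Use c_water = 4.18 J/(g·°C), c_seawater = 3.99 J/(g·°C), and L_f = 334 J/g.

T_f ≈ 13.1 °C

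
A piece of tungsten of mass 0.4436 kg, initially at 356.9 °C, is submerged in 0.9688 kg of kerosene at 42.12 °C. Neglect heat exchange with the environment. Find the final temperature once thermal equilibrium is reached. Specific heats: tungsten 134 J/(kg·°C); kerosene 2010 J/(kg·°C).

Net heat exchanged in the isolated system is zero:
0.4436·134·(T − 356.9) + 0.9688·2010·(T − 42.12) = 0
(59.44 + 1947.3) T = 59.44·356.9 + 1947.3·42.12
T ≈ 51.44 °C

T_f ≈ 51.4 °C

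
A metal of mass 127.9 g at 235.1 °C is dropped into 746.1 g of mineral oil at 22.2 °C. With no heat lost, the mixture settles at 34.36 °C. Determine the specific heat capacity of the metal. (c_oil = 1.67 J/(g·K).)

c ≈ 0.59 J/(g·K)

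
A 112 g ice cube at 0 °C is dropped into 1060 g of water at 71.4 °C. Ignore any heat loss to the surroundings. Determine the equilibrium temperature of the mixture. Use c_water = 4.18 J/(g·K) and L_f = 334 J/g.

Net heat exchanged in the isolated system is zero:
melt ice: 112·334 = 37408; warm the meltwater: 468.16 T; water: 4430.8(T − 71.4)
4899 T = 316359 − 37408 = 278951
T ≈ 56.94 °C. Since T > 0 °C, the all-ice-melts assumption holds.

T_f ≈ 56.9 °C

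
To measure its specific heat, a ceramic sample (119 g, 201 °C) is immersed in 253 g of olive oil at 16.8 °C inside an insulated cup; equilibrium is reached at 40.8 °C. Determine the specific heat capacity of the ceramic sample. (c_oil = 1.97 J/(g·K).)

c ≈ 0.627 J/(g·K)

m_s c (T_s − T_f) = m_oil c_oil (T_f − T_0):
119×c×(201 − 40.8) = 253×1.97×(40.8 − 16.8)
19064 c = 11962  ⇒  c ≈ 0.6275 J/(g·K)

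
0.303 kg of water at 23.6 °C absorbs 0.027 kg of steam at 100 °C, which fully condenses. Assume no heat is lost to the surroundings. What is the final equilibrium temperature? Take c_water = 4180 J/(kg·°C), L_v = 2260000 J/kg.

Let T be the final temperature. ΣQ_i = 0:
latent heat released on condensation: 0.027·2260000 = 61020; condensate cools 100→T: 0.027·4180·(T − 100) = 112.86(T − 100); water warms: 0.303·4180·(T − 23.6) = 1266.5(T − 23.6)
1379.4 T = 61020 + 11286 + 29890 = 102196
T ≈ 74.09 °C, under the boiling point, so the assumption holds.

T_f ≈ 74.1 °C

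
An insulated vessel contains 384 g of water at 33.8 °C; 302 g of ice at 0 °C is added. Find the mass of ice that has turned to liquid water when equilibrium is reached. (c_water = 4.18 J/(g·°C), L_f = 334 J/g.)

m_melted ≈ 162 g

Heat available from the water dropping to 0 °C: 384×4.18×33.8 = 54253 J.
Fully melting the ice requires m_ice L_f = 302×334 = 100868 J.
54253 J < 100868 J, so only part of the ice melts and the system sits at 0 °C.
m_melted×334 = 54253  ⇒  m_melted ≈ 162.4 g.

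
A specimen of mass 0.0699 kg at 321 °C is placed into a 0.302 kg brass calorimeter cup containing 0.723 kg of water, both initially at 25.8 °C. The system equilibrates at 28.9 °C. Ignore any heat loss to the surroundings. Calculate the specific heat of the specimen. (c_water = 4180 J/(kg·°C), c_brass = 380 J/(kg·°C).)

c ≈ 476 J/(kg·°C)

Energy conservation, ΣQ = 0:
0.0699·c·(28.9 − 321) + 0.723·4180·(28.9 − 25.8) + 0.302·380·(28.9 − 25.8) = 0
-20.42 c = -9724.4
c = -9724.4/-20.42 ≈ 476.3 J/(kg·°C)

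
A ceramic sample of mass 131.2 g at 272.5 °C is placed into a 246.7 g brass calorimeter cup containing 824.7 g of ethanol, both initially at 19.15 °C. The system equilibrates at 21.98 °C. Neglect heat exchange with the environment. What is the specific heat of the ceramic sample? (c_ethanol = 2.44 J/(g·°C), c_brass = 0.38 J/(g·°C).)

Energy conservation, ΣQ = 0:
131.2×c×(21.98 − 272.5) + 824.7×2.44×(21.98 − 19.15) + 246.7×0.38×(21.98 − 19.15) = 0
-32868 c = -5960
c = -5960/-32868 ≈ 0.1813 J/(g·°C)

c ≈ 0.181 J/(g·°C)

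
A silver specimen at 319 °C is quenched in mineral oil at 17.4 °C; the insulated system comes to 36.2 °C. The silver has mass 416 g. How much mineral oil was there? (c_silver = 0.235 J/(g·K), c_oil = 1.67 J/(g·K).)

Setting the total heat transfer to zero:
416·0.235·(36.2 − 319) + m·1.67·(36.2 − 17.4) = 0
31.4 m = 27647
m = 27647/31.4 ≈ 880.6 g

m ≈ 881 g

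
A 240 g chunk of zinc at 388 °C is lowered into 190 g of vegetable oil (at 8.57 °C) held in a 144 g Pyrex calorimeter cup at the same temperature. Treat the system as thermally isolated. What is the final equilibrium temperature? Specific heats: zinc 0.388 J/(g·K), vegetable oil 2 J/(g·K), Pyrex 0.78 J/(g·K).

T_f ≈ 68.9 °C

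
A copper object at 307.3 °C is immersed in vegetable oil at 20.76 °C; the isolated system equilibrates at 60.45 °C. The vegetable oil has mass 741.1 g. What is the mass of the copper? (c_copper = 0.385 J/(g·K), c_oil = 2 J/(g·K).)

m ≈ 619 g

Heat lost by the copper = heat gained by the oil:
m×0.385×(307.3 − 60.45) = 741.1×2×(60.45 − 20.76)
95.04 m = 58829  ⇒  m ≈ 619 g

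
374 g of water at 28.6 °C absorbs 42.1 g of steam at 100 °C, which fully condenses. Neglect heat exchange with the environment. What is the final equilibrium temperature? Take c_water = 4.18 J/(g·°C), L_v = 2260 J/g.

Heat gained plus heat lost sum to zero:
condense steam: −42.1·2260 = −95146
  condensed water 100 °C→T: 175.98(T − 100)
  original water: 1563.3(T − 28.6)
1739.3 T = 95146 + 17598 + 44711 = 157455
T ≈ 90.53 °C — below 100 °C, confirming all the steam condensed.

T_f ≈ 90.5 °C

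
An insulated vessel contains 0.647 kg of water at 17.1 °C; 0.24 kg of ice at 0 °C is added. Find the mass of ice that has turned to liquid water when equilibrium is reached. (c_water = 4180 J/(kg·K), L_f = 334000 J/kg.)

Water can give up m c ΔT = 0.647×4180×17.1 = 46246 J before reaching 0 °C.
To melt every bit of ice: 0.24×334000 = 80160 J.
46246 J < 80160 J, so only part of the ice melts and the system sits at 0 °C.
m_melt = 46246 / L_f = 0.1385 kg.

m_melted ≈ 0.138 kg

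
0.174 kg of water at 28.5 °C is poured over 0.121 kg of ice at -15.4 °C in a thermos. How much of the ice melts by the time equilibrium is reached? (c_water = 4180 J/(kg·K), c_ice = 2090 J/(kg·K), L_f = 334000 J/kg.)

m_melted ≈ 0.0504 kg

Water can give up m c ΔT = 0.174×4180×28.5 = 20729 J before reaching 0 °C.
Of that, 0.121×2090×15.4 = 3894.5 J goes to bring the ice to 0 °C, leaving 16834 J.
To melt every bit of ice: 0.121×334000 = 40414 J.
Since 16834 < 40414 J, not all the ice melts; equilibrium is at 0 °C.
Mass melted = 16834/334000 ≈ 0.0504 kg.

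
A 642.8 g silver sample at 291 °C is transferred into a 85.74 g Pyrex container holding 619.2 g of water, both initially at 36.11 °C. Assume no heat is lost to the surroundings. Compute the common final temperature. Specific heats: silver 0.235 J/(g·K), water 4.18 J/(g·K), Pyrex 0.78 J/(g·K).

T_f ≈ 49.8 °C

T_f is the heat-capacity-weighted average of the initial temperatures:
T_f = (151.06·291 + 2588.3·36.11 + 66.88·36.11) / (151.06 + 2588.3 + 66.88)
    = 139835 / 2806.2 ≈ 49.83 °C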